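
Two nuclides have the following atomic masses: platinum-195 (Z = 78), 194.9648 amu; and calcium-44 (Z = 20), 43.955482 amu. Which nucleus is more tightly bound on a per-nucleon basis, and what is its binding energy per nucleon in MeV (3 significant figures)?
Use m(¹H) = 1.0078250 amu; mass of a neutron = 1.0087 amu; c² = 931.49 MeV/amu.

calcium-44; 8.68 MeV/nucleon

platinum-195: Σm = 78(1.0078250) + 117(1.0087) = 196.6282500 amu; Δm = 1.6634500 amu; E_B = 1549.5 MeV; E_B/A = 7.946 MeV
calcium-44: Σm = 20(1.0078250) + 24(1.0087) = 44.3653000 amu; Δm = 0.4098180 amu; E_B = 381.74 MeV; E_B/A = 8.676 MeV
calcium-44 has the higher binding energy per nucleon, so it is the more tightly bound nucleus.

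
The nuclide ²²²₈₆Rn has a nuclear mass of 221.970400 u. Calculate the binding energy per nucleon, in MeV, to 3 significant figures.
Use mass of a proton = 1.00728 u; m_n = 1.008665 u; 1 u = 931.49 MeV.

7.70 MeV/nucleon

Σm = 86·m_p + 136·m_n = 86.62608 + 137.178440 = 223.804520 u
Δm = 223.804520 − 221.970400 = 1.834120 u
Binding energy = Δm·c² = 1.834120 × 931.49 MeV/u = 1708.46 MeV
Dividing by A = 222 gives 7.696 MeV per nucleon.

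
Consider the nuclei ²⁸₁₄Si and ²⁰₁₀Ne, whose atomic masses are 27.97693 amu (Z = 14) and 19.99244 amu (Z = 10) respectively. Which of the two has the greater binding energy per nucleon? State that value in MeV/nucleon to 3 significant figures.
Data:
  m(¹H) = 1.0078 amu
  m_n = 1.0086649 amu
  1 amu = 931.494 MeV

²⁸₁₄Si; 8.44 MeV/nucleon

²⁸₁₄Si: Σm = 14(1.0078) + 14(1.0086649) = 28.2305086 amu; Δm = 0.2535786 amu; E_B = 236.21 MeV; E_B/A = 8.436 MeV
²⁰₁₀Ne: Σm = 10(1.0078) + 10(1.0086649) = 20.1646490 amu; Δm = 0.1722090 amu; E_B = 160.41 MeV; E_B/A = 8.021 MeV
²⁸₁₄Si has the higher binding energy per nucleon, so it is the more tightly bound nucleus.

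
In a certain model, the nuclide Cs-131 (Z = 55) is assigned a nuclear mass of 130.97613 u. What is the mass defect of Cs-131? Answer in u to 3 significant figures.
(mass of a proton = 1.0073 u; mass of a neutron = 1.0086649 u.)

1.08 u

Z = 55, so N = A − Z = 131 − 55 = 76.
Σm = 55·m_p + 76·m_n = 55.4015 + 76.6585324 = 132.0600324 u
The mass defect is 132.0600324 − 130.97613 = 1.0839024 u.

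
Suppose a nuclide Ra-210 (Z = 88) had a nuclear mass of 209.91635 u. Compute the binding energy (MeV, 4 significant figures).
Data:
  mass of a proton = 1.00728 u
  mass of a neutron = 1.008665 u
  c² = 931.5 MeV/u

Σm = 88·m_p + 122·m_n = 88.64064 + 123.057130 = 211.697770 u
Mass defect Δm = 211.697770 − 209.91635 = 1.781420 u
Binding energy = Δm·c² = 1.781420 × 931.5 MeV/u = 1659.39 MeV

1659 MeV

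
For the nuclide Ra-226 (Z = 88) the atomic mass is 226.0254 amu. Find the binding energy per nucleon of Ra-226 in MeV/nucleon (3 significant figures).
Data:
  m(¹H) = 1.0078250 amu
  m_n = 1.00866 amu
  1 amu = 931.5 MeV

7.66 MeV/nucleon

Total constituent mass: 88 × 1.0078250 + 138 × 1.00866 = 227.8836800 amu
Δm = 227.8836800 − 226.0254 = 1.8582800 amu
Converting to energy: 1.8582800 amu × 931.5 MeV/amu = 1730.99 MeV
Per nucleon: 1730.99 / 226 = 7.659 MeV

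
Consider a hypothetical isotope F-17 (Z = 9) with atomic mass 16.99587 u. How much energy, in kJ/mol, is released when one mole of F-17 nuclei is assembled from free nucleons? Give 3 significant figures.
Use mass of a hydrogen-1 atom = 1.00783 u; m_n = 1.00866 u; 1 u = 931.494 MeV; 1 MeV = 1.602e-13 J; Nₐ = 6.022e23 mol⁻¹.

1.29e+10 kJ/mol

The nucleus contains 9 protons and 17 − 9 = 8 neutrons.
Total constituent mass: 9 × 1.00783 + 8 × 1.00866 = 17.13975 u
Mass defect Δm = 17.13975 − 16.99587 = 0.14388 u
E_B = 0.14388 × 931.494 = 134.023 MeV
Per nucleus in joules: 134.023 MeV × 1.602e-13 J/MeV = 2.1470e-11 J
Per mole: 2.1470e-11 J × 6.022e23 mol⁻¹ = 1.2929e+13 J/mol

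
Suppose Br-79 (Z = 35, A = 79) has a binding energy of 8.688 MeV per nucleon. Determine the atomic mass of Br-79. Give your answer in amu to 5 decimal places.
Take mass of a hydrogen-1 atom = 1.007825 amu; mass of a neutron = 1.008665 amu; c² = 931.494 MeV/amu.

Total binding energy = 79 × 8.688 = 686.352 MeV
Mass defect = 686.352 MeV / (931.494 MeV/amu) = 0.7368292 amu
Constituent mass = 35(1.007825) + 44(1.008665) = 79.655135 amu
Atomic mass = 79.655135 − 0.7368292 = 78.9183058 amu ≈ 78.91831 amu (to 5 decimal places)

78.91831 amu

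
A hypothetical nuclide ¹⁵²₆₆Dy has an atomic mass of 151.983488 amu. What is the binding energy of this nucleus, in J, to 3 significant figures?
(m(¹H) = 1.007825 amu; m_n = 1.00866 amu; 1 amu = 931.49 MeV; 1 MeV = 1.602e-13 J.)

1.91e-10 J

Total constituent mass: 66 × 1.007825 + 86 × 1.00866 = 153.261210 amu
Δm = 153.261210 − 151.983488 = 1.277722 amu
Converting to energy: 1.277722 amu × 931.49 MeV/amu = 1190.19 MeV
In joules: 1190.19 MeV × 1.602e-13 J/MeV = 1.9067e-10 J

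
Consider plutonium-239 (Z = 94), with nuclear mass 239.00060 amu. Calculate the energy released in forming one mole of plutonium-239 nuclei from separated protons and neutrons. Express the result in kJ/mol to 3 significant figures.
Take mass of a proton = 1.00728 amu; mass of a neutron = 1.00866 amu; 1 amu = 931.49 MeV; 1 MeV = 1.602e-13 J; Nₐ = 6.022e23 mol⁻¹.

1.74e+11 kJ/mol

Total constituent mass: 94 × 1.00728 + 145 × 1.00866 = 240.94002 amu
Mass defect Δm = 240.94002 − 239.00060 = 1.93942 amu
Converting to energy: 1.93942 amu × 931.49 MeV/amu = 1806.55 MeV
Per nucleus in joules: 1806.55 MeV × 1.602e-13 J/MeV = 2.8941e-10 J
Per mole: 2.8941e-10 J × 6.022e23 mol⁻¹ = 1.7428e+14 J/mol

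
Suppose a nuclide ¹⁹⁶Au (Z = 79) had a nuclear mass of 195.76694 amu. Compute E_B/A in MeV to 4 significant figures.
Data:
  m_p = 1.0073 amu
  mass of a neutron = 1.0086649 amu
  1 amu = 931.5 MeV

8.667 MeV/nucleon

Total constituent mass: 79 × 1.0073 + 117 × 1.0086649 = 197.5904933 amu
The mass defect is 197.5904933 − 195.76694 = 1.8235533 amu.
Binding energy = Δm·c² = 1.8235533 × 931.5 MeV/amu = 1698.64 MeV
Per nucleon: 1698.64 / 196 = 8.667 MeV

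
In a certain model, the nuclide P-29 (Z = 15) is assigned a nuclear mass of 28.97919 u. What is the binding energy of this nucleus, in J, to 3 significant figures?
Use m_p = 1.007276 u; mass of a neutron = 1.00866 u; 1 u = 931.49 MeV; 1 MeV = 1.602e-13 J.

Σm = 15·m_p + 14·m_n = 15.109140 + 14.12124 = 29.230380 u
The mass defect is 29.230380 − 28.97919 = 0.251190 u.
E_B = 0.251190 × 931.49 = 233.981 MeV
In joules: 233.981 MeV × 1.602e-13 J/MeV = 3.7484e-11 J

3.75e-11 J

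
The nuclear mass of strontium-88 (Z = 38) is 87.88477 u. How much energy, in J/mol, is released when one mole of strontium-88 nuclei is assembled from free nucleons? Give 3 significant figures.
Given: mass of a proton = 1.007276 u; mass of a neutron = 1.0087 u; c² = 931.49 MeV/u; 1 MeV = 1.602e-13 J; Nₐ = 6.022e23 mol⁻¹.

7.43e+13 J/mol

The nucleus contains 38 protons and 88 − 38 = 50 neutrons.
Σm = 38·m_p + 50·m_n = 38.276488 + 50.4350 = 88.711488 u
Δm = 88.711488 − 87.88477 = 0.826718 u
E_B = 0.826718 × 931.49 = 770.080 MeV
Per nucleus in joules: 770.080 MeV × 1.602e-13 J/MeV = 1.2337e-10 J
Per mole: 1.2337e-10 J × 6.022e23 mol⁻¹ = 7.4293e+13 J/mol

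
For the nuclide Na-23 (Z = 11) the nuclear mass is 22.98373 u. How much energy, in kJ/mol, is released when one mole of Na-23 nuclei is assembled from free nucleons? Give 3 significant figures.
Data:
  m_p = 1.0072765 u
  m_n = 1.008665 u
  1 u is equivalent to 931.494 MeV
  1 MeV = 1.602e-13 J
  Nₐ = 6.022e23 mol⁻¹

The nucleus contains 11 protons and 23 − 11 = 12 neutrons.
Σm = 11·m_p + 12·m_n = 11.0800415 + 12.103980 = 23.1840215 u
The mass defect is 23.1840215 − 22.98373 = 0.2002915 u.
Converting to energy: 0.2002915 u × 931.494 MeV/u = 186.570 MeV
Per nucleus in joules: 186.570 MeV × 1.602e-13 J/MeV = 2.9889e-11 J
Per mole: 2.9889e-11 J × 6.022e23 mol⁻¹ = 1.7999e+13 J/mol

1.80e+10 kJ/mol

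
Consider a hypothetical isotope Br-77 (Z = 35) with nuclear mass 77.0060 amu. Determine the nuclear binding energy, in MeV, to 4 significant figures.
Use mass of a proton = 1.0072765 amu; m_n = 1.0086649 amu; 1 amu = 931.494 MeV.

With 35 protons and 42 neutrons (A = 77):
Total constituent mass: 35 × 1.0072765 + 42 × 1.0086649 = 77.6186033 amu
Δm = 77.6186033 − 77.0060 = 0.6126033 amu
Binding energy = Δm·c² = 0.6126033 × 931.494 MeV/amu = 570.636 MeV

570.6 MeV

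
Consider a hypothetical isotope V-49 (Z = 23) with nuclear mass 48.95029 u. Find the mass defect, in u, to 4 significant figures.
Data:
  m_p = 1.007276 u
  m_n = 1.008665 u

Total constituent mass: 23 × 1.007276 + 26 × 1.008665 = 49.392638 u
The mass defect is 49.392638 − 48.95029 = 0.442348 u.

0.4423 u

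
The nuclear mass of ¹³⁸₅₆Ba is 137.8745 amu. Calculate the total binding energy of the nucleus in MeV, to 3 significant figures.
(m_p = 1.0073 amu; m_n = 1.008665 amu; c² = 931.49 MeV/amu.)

1160 MeV

Z = 56, so N = A − Z = 138 − 56 = 82.
Total constituent mass: 56 × 1.0073 + 82 × 1.008665 = 139.119330 amu
Mass defect Δm = 139.119330 − 137.8745 = 1.244830 amu
Binding energy = Δm·c² = 1.244830 × 931.49 MeV/amu = 1159.55 MeV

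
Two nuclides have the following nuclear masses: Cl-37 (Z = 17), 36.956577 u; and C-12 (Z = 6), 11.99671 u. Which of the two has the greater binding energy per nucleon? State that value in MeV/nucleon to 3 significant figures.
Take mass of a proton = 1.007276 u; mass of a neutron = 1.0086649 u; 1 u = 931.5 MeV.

Cl-37: Σm = 17(1.007276) + 20(1.0086649) = 37.2969900 u; Δm = 0.3404130 u; E_B = 317.09 MeV; E_B/A = 8.570 MeV
C-12: Σm = 6(1.007276) + 6(1.0086649) = 12.0956454 u; Δm = 0.0989354 u; E_B = 92.158 MeV; E_B/A = 7.680 MeV
Cl-37 has the higher binding energy per nucleon, so it is the more tightly bound nucleus.

Cl-37; 8.57 MeV/nucleon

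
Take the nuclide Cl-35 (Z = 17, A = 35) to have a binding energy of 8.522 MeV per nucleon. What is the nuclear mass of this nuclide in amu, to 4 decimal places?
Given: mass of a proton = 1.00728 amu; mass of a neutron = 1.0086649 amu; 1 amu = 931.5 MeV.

34.9595 amu

Total binding energy = 35 × 8.522 = 298.270 MeV
Mass defect = 298.270 MeV / (931.5 MeV/amu) = 0.320204 amu
Constituent mass = 17(1.00728) + 18(1.0086649) = 35.2797282 amu
Nuclear mass = 35.2797282 − 0.320204 = 34.9595242 amu ≈ 34.9595 amu (to 4 decimal places)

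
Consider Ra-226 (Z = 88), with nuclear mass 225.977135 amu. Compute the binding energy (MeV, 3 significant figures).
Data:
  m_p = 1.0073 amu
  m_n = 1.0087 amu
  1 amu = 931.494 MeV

Z = 88, so N = A − Z = 226 − 88 = 138.
Total constituent mass: 88 × 1.0073 + 138 × 1.0087 = 227.8430 amu
Δm = 227.8430 − 225.977135 = 1.865865 amu
E_B = 1.865865 × 931.494 = 1738.04 MeV

1740 MeV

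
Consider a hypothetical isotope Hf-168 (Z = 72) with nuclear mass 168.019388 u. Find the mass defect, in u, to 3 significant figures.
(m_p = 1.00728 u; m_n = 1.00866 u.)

Total constituent mass: 72 × 1.00728 + 96 × 1.00866 = 169.35552 u
Mass defect Δm = 169.35552 − 168.019388 = 1.336132 u

1.34 u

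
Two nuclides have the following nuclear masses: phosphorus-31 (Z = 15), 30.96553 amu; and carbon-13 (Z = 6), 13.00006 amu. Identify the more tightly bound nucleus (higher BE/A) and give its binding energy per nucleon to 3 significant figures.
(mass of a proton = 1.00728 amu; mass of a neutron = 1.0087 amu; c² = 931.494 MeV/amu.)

phosphorus-31; 8.50 MeV/nucleon

phosphorus-31: Σm = 15(1.00728) + 16(1.0087) = 31.24840 amu; Δm = 0.28287 amu; E_B = 263.49 MeV; E_B/A = 8.500 MeV
carbon-13: Σm = 6(1.00728) + 7(1.0087) = 13.10458 amu; Δm = 0.10452 amu; E_B = 97.360 MeV; E_B/A = 7.489 MeV
phosphorus-31 has the higher binding energy per nucleon, so it is the more tightly bound nucleus.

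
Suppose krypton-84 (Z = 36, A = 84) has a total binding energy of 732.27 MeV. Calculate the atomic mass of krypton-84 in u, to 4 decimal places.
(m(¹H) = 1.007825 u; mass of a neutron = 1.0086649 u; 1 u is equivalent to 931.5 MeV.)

Mass defect = 732.27 MeV / (931.5 MeV/u) = 0.786119 u
Constituent mass = 36(1.007825) + 48(1.0086649) = 84.6976152 u
Atomic mass = 84.6976152 − 0.786119 = 83.9114962 u ≈ 83.9115 u (to 4 decimal places)

83.9115 u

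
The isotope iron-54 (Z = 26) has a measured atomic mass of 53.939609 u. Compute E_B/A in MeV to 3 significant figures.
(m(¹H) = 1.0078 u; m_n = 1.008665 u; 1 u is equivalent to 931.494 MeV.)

Σm = 26·m(¹H) + 28·m_n = 26.2028 + 28.242620 = 54.445420 u
Δm = 54.445420 − 53.939609 = 0.505811 u
Binding energy = Δm·c² = 0.505811 × 931.494 MeV/u = 471.160 MeV
Dividing by A = 54 gives 8.725 MeV per nucleon.

8.73 MeV/nucleon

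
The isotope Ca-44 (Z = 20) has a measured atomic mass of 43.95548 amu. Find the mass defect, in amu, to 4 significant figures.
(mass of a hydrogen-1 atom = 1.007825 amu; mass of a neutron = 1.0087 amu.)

Mass of separated nucleons = 20(1.007825) + 24(1.0087) = 20.156500 + 24.2088 = 44.365300 amu
Mass defect Δm = 44.365300 − 43.95548 = 0.409820 amu

0.4098 amu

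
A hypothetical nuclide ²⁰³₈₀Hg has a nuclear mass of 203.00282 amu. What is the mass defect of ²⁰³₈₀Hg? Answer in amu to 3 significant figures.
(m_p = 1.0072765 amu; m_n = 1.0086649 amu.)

Z = 80, so N = A − Z = 203 − 80 = 123.
Total constituent mass: 80 × 1.0072765 + 123 × 1.0086649 = 204.6479027 amu
Mass defect Δm = 204.6479027 − 203.00282 = 1.6450827 amu

1.65 amu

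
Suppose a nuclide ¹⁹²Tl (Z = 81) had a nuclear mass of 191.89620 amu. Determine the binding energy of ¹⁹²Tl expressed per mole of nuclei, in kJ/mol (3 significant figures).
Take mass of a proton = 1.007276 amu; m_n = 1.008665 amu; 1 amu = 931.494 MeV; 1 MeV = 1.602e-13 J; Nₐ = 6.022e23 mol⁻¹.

1.49e+11 kJ/mol

The nucleus contains 81 protons and 192 − 81 = 111 neutrons.
Total constituent mass: 81 × 1.007276 + 111 × 1.008665 = 193.551171 amu
Mass defect Δm = 193.551171 − 191.89620 = 1.654971 amu
Binding energy = Δm·c² = 1.654971 × 931.494 MeV/amu = 1541.60 MeV
Per nucleus in joules: 1541.60 MeV × 1.602e-13 J/MeV = 2.4696e-10 J
Per mole: 2.4696e-10 J × 6.022e23 mol⁻¹ = 1.4872e+14 J/mol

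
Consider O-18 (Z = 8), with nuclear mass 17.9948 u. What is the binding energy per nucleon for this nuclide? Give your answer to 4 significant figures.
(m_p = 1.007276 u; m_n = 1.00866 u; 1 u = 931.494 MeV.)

7.763 MeV/nucleon

Z = 8, so N = A − Z = 18 − 8 = 10.
Σm = 8·m_p + 10·m_n = 8.058208 + 10.08660 = 18.144808 u
The mass defect is 18.144808 − 17.9948 = 0.150008 u.
E_B = 0.150008 × 931.494 = 139.732 MeV
BE/A = 139.732 MeV / 18 = 7.763 MeV/nucleon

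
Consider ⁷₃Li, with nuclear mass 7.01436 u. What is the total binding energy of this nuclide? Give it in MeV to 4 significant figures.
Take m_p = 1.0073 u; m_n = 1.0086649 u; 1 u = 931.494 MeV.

Mass of separated nucleons = 3(1.0073) + 4(1.0086649) = 3.0219 + 4.0346596 = 7.0565596 u
Mass defect Δm = 7.0565596 − 7.01436 = 0.0421996 u
Binding energy = Δm·c² = 0.0421996 × 931.494 MeV/u = 39.3087 MeV

39.31 MeV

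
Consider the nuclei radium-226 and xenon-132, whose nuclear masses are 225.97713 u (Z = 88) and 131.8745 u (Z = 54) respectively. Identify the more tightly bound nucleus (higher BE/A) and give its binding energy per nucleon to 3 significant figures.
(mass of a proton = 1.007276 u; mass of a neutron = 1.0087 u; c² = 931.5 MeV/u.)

xenon-132; 8.45 MeV/nucleon

radium-226: Σm = 88(1.007276) + 138(1.0087) = 227.840888 u; Δm = 1.863758 u; E_B = 1736.1 MeV; E_B/A = 7.682 MeV
xenon-132: Σm = 54(1.007276) + 78(1.0087) = 133.071504 u; Δm = 1.197004 u; E_B = 1115.0 MeV; E_B/A = 8.447 MeV
xenon-132 has the higher binding energy per nucleon, so it is the more tightly bound nucleus.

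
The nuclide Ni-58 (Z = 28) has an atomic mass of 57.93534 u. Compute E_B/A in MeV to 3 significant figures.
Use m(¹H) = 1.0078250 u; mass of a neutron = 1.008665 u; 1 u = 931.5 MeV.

Z = 28, so N = A − Z = 58 − 28 = 30.
Mass of separated nucleons = 28(1.0078250) + 30(1.008665) = 28.2191000 + 30.259950 = 58.4790500 u
Mass defect Δm = 58.4790500 − 57.93534 = 0.5437100 u
E_B = 0.5437100 × 931.5 = 506.466 MeV
BE/A = 506.466 MeV / 58 = 8.732 MeV/nucleon

8.73 MeV/nucleon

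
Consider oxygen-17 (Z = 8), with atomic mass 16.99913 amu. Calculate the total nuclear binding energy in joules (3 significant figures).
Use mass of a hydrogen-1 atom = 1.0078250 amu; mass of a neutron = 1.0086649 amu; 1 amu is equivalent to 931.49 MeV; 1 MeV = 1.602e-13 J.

2.11e-11 J

With 8 protons and 9 neutrons (A = 17):
Total constituent mass: 8 × 1.0078250 + 9 × 1.0086649 = 17.1405841 amu
Mass defect Δm = 17.1405841 − 16.99913 = 0.1414541 amu
Binding energy = Δm·c² = 0.1414541 × 931.49 MeV/amu = 131.763 MeV
In joules: 131.763 MeV × 1.602e-13 J/MeV = 2.1108e-11 J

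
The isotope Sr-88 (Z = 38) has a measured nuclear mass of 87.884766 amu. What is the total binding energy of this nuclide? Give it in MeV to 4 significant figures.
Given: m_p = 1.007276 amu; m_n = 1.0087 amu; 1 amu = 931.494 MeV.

770.1 MeV

Mass of separated nucleons = 38(1.007276) + 50(1.0087) = 38.276488 + 50.4350 = 88.711488 amu
Mass defect Δm = 88.711488 − 87.884766 = 0.826722 amu
E_B = 0.826722 × 931.494 = 770.087 MeV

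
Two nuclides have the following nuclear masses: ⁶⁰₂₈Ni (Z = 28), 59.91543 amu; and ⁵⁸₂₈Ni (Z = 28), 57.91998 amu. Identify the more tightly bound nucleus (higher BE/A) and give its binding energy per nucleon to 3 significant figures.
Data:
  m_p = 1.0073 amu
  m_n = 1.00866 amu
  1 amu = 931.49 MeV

⁶⁰₂₈Ni: Σm = 28(1.0073) + 32(1.00866) = 60.48152 amu; Δm = 0.56609 amu; E_B = 527.307 MeV; E_B/A = 8.788 MeV
⁵⁸₂₈Ni: Σm = 28(1.0073) + 30(1.00866) = 58.46420 amu; Δm = 0.54422 amu; E_B = 506.94 MeV; E_B/A = 8.740 MeV
⁶⁰₂₈Ni has the higher binding energy per nucleon, so it is the more tightly bound nucleus.

⁶⁰₂₈Ni; 8.79 MeV/nucleon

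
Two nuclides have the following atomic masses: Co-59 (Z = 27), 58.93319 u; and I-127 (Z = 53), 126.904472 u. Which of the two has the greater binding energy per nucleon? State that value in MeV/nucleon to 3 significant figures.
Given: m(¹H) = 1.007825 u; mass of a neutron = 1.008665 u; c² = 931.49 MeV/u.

Co-59: Σm = 27(1.007825) + 32(1.008665) = 59.488555 u; Δm = 0.555365 u; E_B = 517.32 MeV; E_B/A = 8.768 MeV
I-127: Σm = 53(1.007825) + 74(1.008665) = 128.055935 u; Δm = 1.151463 u; E_B = 1072.576 MeV; E_B/A = 8.445 MeV
Co-59 has the higher binding energy per nucleon, so it is the more tightly bound nucleus.

Co-59; 8.77 MeV/nucleon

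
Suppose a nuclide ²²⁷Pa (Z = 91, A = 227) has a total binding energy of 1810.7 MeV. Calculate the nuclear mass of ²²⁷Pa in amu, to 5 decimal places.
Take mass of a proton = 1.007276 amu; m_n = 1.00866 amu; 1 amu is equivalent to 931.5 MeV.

Mass defect = 1810.7 MeV / (931.5 MeV/amu) = 1.9438540 amu
Constituent mass = 91(1.007276) + 136(1.00866) = 228.839876 amu
Nuclear mass = 228.839876 − 1.9438540 = 226.8960220 amu ≈ 226.89602 amu (to 5 decimal places)

226.89602 amu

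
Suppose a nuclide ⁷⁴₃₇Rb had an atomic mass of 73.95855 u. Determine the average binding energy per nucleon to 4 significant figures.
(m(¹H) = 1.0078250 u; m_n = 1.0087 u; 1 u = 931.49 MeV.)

8.218 MeV/nucleon

With 37 protons and 37 neutrons (A = 74):
Total constituent mass: 37 × 1.0078250 + 37 × 1.0087 = 74.6114250 u
Mass defect Δm = 74.6114250 − 73.95855 = 0.6528750 u
E_B = 0.6528750 × 931.49 = 608.147 MeV
Per nucleon: 608.147 / 74 = 8.218 MeV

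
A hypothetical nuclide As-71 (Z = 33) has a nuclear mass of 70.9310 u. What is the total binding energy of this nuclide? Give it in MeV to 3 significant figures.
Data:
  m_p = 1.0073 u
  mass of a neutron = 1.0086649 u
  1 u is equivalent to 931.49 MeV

595 MeV

Z = 33, so N = A − Z = 71 − 33 = 38.
Mass of separated nucleons = 33(1.0073) + 38(1.0086649) = 33.2409 + 38.3292662 = 71.5701662 u
Δm = 71.5701662 − 70.9310 = 0.6391662 u
Binding energy = Δm·c² = 0.6391662 × 931.49 MeV/u = 595.377 MeV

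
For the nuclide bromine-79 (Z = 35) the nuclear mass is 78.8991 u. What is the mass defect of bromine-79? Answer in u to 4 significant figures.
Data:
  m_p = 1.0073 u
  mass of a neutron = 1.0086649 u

0.7377 u

Mass of separated nucleons = 35(1.0073) + 44(1.0086649) = 35.2555 + 44.3812556 = 79.6367556 u
Mass defect Δm = 79.6367556 − 78.8991 = 0.7376556 u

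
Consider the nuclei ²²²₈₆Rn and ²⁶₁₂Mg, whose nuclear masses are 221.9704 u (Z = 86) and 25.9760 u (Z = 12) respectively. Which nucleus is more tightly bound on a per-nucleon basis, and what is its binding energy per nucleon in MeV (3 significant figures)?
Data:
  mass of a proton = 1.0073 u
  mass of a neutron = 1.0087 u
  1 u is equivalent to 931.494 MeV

²⁶₁₂Mg; 8.36 MeV/nucleon

²²²₈₆Rn: Σm = 86(1.0073) + 136(1.0087) = 223.8110 u; Δm = 1.8406 u; E_B = 1714.5 MeV; E_B/A = 7.723 MeV
²⁶₁₂Mg: Σm = 12(1.0073) + 14(1.0087) = 26.2094 u; Δm = 0.2334 u; E_B = 217.41 MeV; E_B/A = 8.362 MeV
²⁶₁₂Mg has the higher binding energy per nucleon, so it is the more tightly bound nucleus.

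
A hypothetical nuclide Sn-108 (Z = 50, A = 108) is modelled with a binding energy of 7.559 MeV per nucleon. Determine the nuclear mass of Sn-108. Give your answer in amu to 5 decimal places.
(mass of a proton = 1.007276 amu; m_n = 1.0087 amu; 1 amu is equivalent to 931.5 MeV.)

107.99199 amu

Total binding energy = 108 × 7.559 = 816.372 MeV
Mass defect = 816.372 MeV / (931.5 MeV/amu) = 0.8764058 amu
Constituent mass = 50(1.007276) + 58(1.0087) = 108.868400 amu
Nuclear mass = 108.868400 − 0.8764058 = 107.9919942 amu ≈ 107.99199 amu (to 5 decimal places)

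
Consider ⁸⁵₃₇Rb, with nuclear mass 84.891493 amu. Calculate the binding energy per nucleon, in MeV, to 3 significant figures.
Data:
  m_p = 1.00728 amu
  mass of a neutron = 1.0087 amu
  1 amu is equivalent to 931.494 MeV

Total constituent mass: 37 × 1.00728 + 48 × 1.0087 = 85.68696 amu
Δm = 85.68696 − 84.891493 = 0.795467 amu
Binding energy = Δm·c² = 0.795467 × 931.494 MeV/amu = 740.973 MeV
Per nucleon: 740.973 / 85 = 8.717 MeV

8.72 MeV/nucleon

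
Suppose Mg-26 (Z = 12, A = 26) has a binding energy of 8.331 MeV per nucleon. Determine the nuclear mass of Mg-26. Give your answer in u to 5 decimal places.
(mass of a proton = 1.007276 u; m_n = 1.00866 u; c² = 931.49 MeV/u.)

Total binding energy = 26 × 8.331 = 216.606 MeV
Mass defect = 216.606 MeV / (931.49 MeV/u) = 0.2325371 u
Constituent mass = 12(1.007276) + 14(1.00866) = 26.208552 u
Nuclear mass = 26.208552 − 0.2325371 = 25.9760149 u ≈ 25.97601 u (to 5 decimal places)

25.97601 u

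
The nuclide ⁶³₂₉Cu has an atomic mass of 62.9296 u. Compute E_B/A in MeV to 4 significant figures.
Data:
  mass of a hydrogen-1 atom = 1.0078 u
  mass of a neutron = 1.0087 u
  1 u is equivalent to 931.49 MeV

8.759 MeV/nucleon

Z = 29, so N = A − Z = 63 − 29 = 34.
Mass of separated nucleons = 29(1.0078) + 34(1.0087) = 29.2262 + 34.2958 = 63.5220 u
The mass defect is 63.5220 − 62.9296 = 0.5924 u.
E_B = 0.5924 × 931.49 = 551.815 MeV
Dividing by A = 63 gives 8.759 MeV per nucleon.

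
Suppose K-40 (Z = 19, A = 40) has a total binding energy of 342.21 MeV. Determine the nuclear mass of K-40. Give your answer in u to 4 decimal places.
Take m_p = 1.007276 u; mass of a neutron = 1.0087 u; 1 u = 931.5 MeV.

Mass defect = 342.21 MeV / (931.5 MeV/u) = 0.367375 u
Constituent mass = 19(1.007276) + 21(1.0087) = 40.320944 u
Nuclear mass = 40.320944 − 0.367375 = 39.953569 u ≈ 39.9536 u (to 4 decimal places)

39.9536 u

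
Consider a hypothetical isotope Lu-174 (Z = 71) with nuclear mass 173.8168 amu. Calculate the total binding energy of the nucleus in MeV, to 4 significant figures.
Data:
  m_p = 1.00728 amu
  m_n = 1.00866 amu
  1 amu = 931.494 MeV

1483 MeV

Σm = 71·m_p + 103·m_n = 71.51688 + 103.89198 = 175.40886 amu
Mass defect Δm = 175.40886 − 173.8168 = 1.59206 amu
Binding energy = Δm·c² = 1.59206 × 931.494 MeV/amu = 1482.99 MeV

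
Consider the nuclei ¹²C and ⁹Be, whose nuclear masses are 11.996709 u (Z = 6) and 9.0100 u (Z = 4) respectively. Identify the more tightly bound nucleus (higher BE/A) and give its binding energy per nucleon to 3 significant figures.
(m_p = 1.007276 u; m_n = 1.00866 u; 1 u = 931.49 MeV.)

¹²C; 7.68 MeV/nucleon

¹²C: Σm = 6(1.007276) + 6(1.00866) = 12.095616 u; Δm = 0.098907 u; E_B = 92.131 MeV; E_B/A = 7.678 MeV
⁹Be: Σm = 4(1.007276) + 5(1.00866) = 9.072404 u; Δm = 0.062404 u; E_B = 58.129 MeV; E_B/A = 6.459 MeV
¹²C has the higher binding energy per nucleon, so it is the more tightly bound nucleus.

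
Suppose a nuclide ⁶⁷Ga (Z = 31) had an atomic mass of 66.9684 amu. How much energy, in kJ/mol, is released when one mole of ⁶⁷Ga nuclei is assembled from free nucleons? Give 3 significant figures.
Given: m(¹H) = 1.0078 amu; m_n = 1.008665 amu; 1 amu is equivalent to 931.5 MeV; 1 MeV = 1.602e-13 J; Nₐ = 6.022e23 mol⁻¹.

Z = 31, so N = A − Z = 67 − 31 = 36.
Σm = 31·m(¹H) + 36·m_n = 31.2418 + 36.311940 = 67.553740 amu
Δm = 67.553740 − 66.9684 = 0.585340 amu
Binding energy = Δm·c² = 0.585340 × 931.5 MeV/amu = 545.244 MeV
Per nucleus in joules: 545.244 MeV × 1.602e-13 J/MeV = 8.7348e-11 J
Per mole: 8.7348e-11 J × 6.022e23 mol⁻¹ = 5.2601e+13 J/mol

5.26e+10 kJ/mol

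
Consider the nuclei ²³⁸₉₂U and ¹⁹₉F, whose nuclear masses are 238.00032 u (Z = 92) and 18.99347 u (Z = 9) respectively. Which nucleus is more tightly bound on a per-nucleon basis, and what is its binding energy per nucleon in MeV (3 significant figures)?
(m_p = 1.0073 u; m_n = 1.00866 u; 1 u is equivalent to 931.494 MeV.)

¹⁹₉F; 7.79 MeV/nucleon

²³⁸₉₂U: Σm = 92(1.0073) + 146(1.00866) = 239.93596 u; Δm = 1.93564 u; E_B = 1803.0 MeV; E_B/A = 7.576 MeV
¹⁹₉F: Σm = 9(1.0073) + 10(1.00866) = 19.15230 u; Δm = 0.15883 u; E_B = 147.95 MeV; E_B/A = 7.787 MeV
¹⁹₉F has the higher binding energy per nucleon, so it is the more tightly bound nucleus.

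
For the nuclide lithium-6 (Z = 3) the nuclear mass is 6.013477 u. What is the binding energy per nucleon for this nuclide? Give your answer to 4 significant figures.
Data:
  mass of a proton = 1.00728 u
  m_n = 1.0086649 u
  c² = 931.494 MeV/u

Total constituent mass: 3 × 1.00728 + 3 × 1.0086649 = 6.0478347 u
Mass defect Δm = 6.0478347 − 6.013477 = 0.0343577 u
E_B = 0.0343577 × 931.494 = 32.0040 MeV
BE/A = 32.0040 MeV / 6 = 5.334 MeV/nucleon

5.334 MeV/nucleon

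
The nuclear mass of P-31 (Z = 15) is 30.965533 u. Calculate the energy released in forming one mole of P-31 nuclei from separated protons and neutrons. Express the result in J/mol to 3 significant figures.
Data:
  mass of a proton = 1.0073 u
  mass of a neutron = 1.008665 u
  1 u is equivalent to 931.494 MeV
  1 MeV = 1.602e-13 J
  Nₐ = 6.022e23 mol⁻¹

2.54e+13 J/mol

Σm = 15·m_p + 16·m_n = 15.1095 + 16.138640 = 31.248140 u
The mass defect is 31.248140 − 30.965533 = 0.282607 u.
E_B = 0.282607 × 931.494 = 263.247 MeV
Per nucleus in joules: 263.247 MeV × 1.602e-13 J/MeV = 4.2172e-11 J
Per mole: 4.2172e-11 J × 6.022e23 mol⁻¹ = 2.5396e+13 J/mol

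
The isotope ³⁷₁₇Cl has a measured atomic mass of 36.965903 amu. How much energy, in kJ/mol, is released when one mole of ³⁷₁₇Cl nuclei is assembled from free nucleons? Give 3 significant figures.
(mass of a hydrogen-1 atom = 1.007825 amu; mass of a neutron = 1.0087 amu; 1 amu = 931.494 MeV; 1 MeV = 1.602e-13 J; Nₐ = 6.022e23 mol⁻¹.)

3.07e+10 kJ/mol

The nucleus contains 17 protons and 37 − 17 = 20 neutrons.
Σm = 17·m(¹H) + 20·m_n = 17.133025 + 20.1740 = 37.307025 amu
Mass defect Δm = 37.307025 − 36.965903 = 0.341122 amu
E_B = 0.341122 × 931.494 = 317.753 MeV
Per nucleus in joules: 317.753 MeV × 1.602e-13 J/MeV = 5.0904e-11 J
Per mole: 5.0904e-11 J × 6.022e23 mol⁻¹ = 3.0654e+13 J/mol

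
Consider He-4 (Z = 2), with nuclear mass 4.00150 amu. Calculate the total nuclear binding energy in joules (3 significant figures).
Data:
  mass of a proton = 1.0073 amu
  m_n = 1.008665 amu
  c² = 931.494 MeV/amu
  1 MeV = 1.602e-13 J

4.54e-12 J

With 2 protons and 2 neutrons (A = 4):
Total constituent mass: 2 × 1.0073 + 2 × 1.008665 = 4.031930 amu
Mass defect Δm = 4.031930 − 4.00150 = 0.030430 amu
Converting to energy: 0.030430 amu × 931.494 MeV/amu = 28.3454 MeV
In joules: 28.3454 MeV × 1.602e-13 J/MeV = 4.5409e-12 J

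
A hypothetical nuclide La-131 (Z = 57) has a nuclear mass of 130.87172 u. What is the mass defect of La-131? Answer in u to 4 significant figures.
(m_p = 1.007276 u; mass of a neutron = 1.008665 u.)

Total constituent mass: 57 × 1.007276 + 74 × 1.008665 = 132.055942 u
Mass defect Δm = 132.055942 − 130.87172 = 1.184222 u

1.184 u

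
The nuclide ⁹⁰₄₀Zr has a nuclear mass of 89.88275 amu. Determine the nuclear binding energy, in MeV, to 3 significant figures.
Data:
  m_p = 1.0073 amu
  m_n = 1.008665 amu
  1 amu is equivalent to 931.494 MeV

785 MeV

Z = 40, so N = A − Z = 90 − 40 = 50.
Mass of separated nucleons = 40(1.0073) + 50(1.008665) = 40.2920 + 50.433250 = 90.725250 amu
Δm = 90.725250 − 89.88275 = 0.842500 amu
Converting to energy: 0.842500 amu × 931.494 MeV/amu = 784.784 MeV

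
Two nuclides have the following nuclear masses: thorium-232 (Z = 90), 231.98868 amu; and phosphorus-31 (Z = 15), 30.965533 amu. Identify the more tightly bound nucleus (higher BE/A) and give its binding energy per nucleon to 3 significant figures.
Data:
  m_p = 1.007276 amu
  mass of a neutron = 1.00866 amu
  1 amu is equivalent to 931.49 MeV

phosphorus-31; 8.48 MeV/nucleon

thorium-232: Σm = 90(1.007276) + 142(1.00866) = 233.884560 amu; Δm = 1.895880 amu; E_B = 1766.0 MeV; E_B/A = 7.612 MeV
phosphorus-31: Σm = 15(1.007276) + 16(1.00866) = 31.247700 amu; Δm = 0.282167 amu; E_B = 262.84 MeV; E_B/A = 8.479 MeV
phosphorus-31 has the higher binding energy per nucleon, so it is the more tightly bound nucleus.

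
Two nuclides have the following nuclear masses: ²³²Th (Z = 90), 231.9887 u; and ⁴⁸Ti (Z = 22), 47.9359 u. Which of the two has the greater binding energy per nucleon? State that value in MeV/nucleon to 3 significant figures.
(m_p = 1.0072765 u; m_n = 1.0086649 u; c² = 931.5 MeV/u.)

²³²Th: Σm = 90(1.0072765) + 142(1.0086649) = 233.8853008 u; Δm = 1.8966008 u; E_B = 1766.7 MeV; E_B/A = 7.615 MeV
⁴⁸Ti: Σm = 22(1.0072765) + 26(1.0086649) = 48.3853704 u; Δm = 0.4494704 u; E_B = 418.68 MeV; E_B/A = 8.723 MeV
⁴⁸Ti has the higher binding energy per nucleon, so it is the more tightly bound nucleus.

⁴⁸Ti; 8.72 MeV/nucleon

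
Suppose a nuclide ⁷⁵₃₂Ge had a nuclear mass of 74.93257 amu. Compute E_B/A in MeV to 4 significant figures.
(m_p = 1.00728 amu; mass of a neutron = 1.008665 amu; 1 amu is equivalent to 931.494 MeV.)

8.358 MeV/nucleon

The nucleus contains 32 protons and 75 − 32 = 43 neutrons.
Σm = 32·m_p + 43·m_n = 32.23296 + 43.372595 = 75.605555 amu
Mass defect Δm = 75.605555 − 74.93257 = 0.672985 amu
E_B = 0.672985 × 931.494 = 626.881 MeV
Per nucleon: 626.881 / 75 = 8.358 MeV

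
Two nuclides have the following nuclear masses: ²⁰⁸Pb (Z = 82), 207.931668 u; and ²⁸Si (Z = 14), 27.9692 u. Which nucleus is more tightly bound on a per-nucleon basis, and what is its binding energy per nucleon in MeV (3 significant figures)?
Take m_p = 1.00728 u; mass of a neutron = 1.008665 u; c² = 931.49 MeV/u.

²⁸Si; 8.45 MeV/nucleon

²⁰⁸Pb: Σm = 82(1.00728) + 126(1.008665) = 209.688750 u; Δm = 1.757082 u; E_B = 1636.7 MeV; E_B/A = 7.869 MeV
²⁸Si: Σm = 14(1.00728) + 14(1.008665) = 28.223230 u; Δm = 0.254030 u; E_B = 236.63 MeV; E_B/A = 8.451 MeV
²⁸Si has the higher binding energy per nucleon, so it is the more tightly bound nucleus.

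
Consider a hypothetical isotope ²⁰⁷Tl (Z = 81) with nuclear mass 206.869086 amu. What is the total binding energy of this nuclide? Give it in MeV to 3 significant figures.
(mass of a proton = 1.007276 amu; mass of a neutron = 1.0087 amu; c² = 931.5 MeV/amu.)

Z = 81, so N = A − Z = 207 − 81 = 126.
Mass of separated nucleons = 81(1.007276) + 126(1.0087) = 81.589356 + 127.0962 = 208.685556 amu
Mass defect Δm = 208.685556 − 206.869086 = 1.816470 amu
E_B = 1.816470 × 931.5 = 1692.04 MeV

1690 MeV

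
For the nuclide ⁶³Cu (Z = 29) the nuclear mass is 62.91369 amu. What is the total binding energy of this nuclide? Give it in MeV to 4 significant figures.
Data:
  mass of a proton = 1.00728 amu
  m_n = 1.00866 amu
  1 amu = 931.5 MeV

551.3 MeV

Total constituent mass: 29 × 1.00728 + 34 × 1.00866 = 63.50556 amu
Δm = 63.50556 − 62.91369 = 0.59187 amu
Converting to energy: 0.59187 amu × 931.5 MeV/amu = 551.327 MeV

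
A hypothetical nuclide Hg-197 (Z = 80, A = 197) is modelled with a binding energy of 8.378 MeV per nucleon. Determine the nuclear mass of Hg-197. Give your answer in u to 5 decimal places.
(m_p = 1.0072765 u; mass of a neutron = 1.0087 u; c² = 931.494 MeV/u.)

196.82817 u

Total binding energy = 197 × 8.378 = 1650.466 MeV
Mass defect = 1650.466 MeV / (931.494 MeV/u) = 1.7718482 u
Constituent mass = 80(1.0072765) + 117(1.0087) = 198.6000200 u
Nuclear mass = 198.6000200 − 1.7718482 = 196.8281718 u ≈ 196.82817 u (to 5 decimal places)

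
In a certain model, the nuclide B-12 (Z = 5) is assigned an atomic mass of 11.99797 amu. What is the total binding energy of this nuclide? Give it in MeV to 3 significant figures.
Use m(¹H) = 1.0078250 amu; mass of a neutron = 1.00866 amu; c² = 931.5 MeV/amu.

The nucleus contains 5 protons and 12 − 5 = 7 neutrons.
Σm = 5·m(¹H) + 7·m_n = 5.0391250 + 7.06062 = 12.0997450 amu
Mass defect Δm = 12.0997450 − 11.99797 = 0.1017750 amu
Binding energy = Δm·c² = 0.1017750 × 931.5 MeV/amu = 94.8034 MeV

94.8 MeV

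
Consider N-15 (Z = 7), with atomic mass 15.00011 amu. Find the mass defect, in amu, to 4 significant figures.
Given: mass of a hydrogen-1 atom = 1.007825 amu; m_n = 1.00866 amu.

Total constituent mass: 7 × 1.007825 + 8 × 1.00866 = 15.124055 amu
Mass defect Δm = 15.124055 − 15.00011 = 0.123945 amu

0.1239 amu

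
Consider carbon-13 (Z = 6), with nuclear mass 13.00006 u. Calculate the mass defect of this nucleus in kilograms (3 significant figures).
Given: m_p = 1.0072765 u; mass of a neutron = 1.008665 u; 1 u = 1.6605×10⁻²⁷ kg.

1.73e-28 kg

The nucleus contains 6 protons and 13 − 6 = 7 neutrons.
Mass of separated nucleons = 6(1.0072765) + 7(1.008665) = 6.0436590 + 7.060655 = 13.1043140 u
The mass defect is 13.1043140 − 13.00006 = 0.1042540 u.
In SI units: 0.1042540 u × 1.6605×10⁻²⁷ kg/u = 1.7311e-28 kg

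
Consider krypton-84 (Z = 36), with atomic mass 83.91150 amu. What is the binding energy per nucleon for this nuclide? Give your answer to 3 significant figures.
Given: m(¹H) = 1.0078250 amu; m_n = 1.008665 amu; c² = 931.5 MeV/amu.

Mass of separated nucleons = 36(1.0078250) + 48(1.008665) = 36.2817000 + 48.415920 = 84.6976200 amu
Mass defect Δm = 84.6976200 − 83.91150 = 0.7861200 amu
Converting to energy: 0.7861200 amu × 931.5 MeV/amu = 732.271 MeV
Per nucleon: 732.271 / 84 = 8.718 MeV

8.72 MeV/nucleon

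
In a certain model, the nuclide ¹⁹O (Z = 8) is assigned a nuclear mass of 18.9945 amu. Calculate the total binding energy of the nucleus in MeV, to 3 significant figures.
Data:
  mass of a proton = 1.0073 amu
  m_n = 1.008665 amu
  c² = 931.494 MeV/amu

Σm = 8·m_p + 11·m_n = 8.0584 + 11.095315 = 19.153715 amu
The mass defect is 19.153715 − 18.9945 = 0.159215 amu.
Converting to energy: 0.159215 amu × 931.494 MeV/amu = 148.308 MeV

148 MeV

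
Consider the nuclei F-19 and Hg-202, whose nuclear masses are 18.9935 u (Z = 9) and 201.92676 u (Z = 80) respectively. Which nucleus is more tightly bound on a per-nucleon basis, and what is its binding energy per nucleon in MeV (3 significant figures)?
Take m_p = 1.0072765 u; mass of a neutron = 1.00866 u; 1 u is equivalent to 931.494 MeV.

F-19: Σm = 9(1.0072765) + 10(1.00866) = 19.1520885 u; Δm = 0.1585885 u; E_B = 147.7242 MeV; E_B/A = 7.77496 MeV
Hg-202: Σm = 80(1.0072765) + 122(1.00866) = 203.6386400 u; Δm = 1.7118800 u; E_B = 1594.6 MeV; E_B/A = 7.894 MeV
Hg-202 has the higher binding energy per nucleon, so it is the more tightly bound nucleus.

Hg-202; 7.89 MeV/nucleon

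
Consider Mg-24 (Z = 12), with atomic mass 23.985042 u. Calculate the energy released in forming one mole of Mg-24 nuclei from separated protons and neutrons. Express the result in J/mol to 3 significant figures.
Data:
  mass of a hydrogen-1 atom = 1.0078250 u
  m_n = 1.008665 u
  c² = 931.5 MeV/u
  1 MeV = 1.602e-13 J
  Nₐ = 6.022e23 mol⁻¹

Mass of separated nucleons = 12(1.0078250) + 12(1.008665) = 12.0939000 + 12.103980 = 24.1978800 u
Δm = 24.1978800 − 23.985042 = 0.2128380 u
E_B = 0.2128380 × 931.5 = 198.259 MeV
Per nucleus in joules: 198.259 MeV × 1.602e-13 J/MeV = 3.1761e-11 J
Per mole: 3.1761e-11 J × 6.022e23 mol⁻¹ = 1.9126e+13 J/mol

1.91e+13 J/mol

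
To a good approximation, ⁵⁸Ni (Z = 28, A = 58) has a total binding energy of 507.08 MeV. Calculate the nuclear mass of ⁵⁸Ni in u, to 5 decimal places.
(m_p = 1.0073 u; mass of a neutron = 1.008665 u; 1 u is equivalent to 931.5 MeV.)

Mass defect = 507.08 MeV / (931.5 MeV/u) = 0.5443693 u
Constituent mass = 28(1.0073) + 30(1.008665) = 58.464350 u
Nuclear mass = 58.464350 − 0.5443693 = 57.9199807 u ≈ 57.91998 u (to 5 decimal places)

57.91998 u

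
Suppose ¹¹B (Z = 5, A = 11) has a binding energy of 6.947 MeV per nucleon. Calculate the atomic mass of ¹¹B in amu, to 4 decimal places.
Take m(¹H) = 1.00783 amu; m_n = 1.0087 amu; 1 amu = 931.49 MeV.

11.0093 amu

Total binding energy = 11 × 6.947 = 76.417 MeV
Mass defect = 76.417 MeV / (931.49 MeV/amu) = 0.082037 amu
Constituent mass = 5(1.00783) + 6(1.0087) = 11.09135 amu
Atomic mass = 11.09135 − 0.082037 = 11.009313 amu ≈ 11.0093 amu (to 4 decimal places)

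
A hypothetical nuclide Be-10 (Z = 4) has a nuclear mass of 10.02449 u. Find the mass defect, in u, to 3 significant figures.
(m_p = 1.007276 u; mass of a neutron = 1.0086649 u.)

0.0566 u

Total constituent mass: 4 × 1.007276 + 6 × 1.0086649 = 10.0810934 u
The mass defect is 10.0810934 − 10.02449 = 0.0566034 u.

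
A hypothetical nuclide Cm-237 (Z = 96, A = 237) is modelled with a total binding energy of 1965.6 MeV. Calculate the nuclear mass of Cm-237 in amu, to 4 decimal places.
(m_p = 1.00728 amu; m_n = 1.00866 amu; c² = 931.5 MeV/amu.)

236.8098 amu

Mass defect = 1965.6 MeV / (931.5 MeV/amu) = 2.110145 amu
Constituent mass = 96(1.00728) + 141(1.00866) = 238.91994 amu
Nuclear mass = 238.91994 − 2.110145 = 236.809795 amu ≈ 236.8098 amu (to 4 decimal places)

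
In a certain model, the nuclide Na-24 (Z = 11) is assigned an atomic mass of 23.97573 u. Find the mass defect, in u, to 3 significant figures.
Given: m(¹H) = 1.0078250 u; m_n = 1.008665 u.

Σm = 11·m(¹H) + 13·m_n = 11.0860750 + 13.112645 = 24.1987200 u
Δm = 24.1987200 − 23.97573 = 0.2229900 u

0.223 u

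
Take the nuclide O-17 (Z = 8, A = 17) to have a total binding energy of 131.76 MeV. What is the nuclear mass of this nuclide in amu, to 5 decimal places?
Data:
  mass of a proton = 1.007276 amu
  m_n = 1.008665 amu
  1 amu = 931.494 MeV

16.99474 amu

Mass defect = 131.76 MeV / (931.494 MeV/amu) = 0.1414502 amu
Constituent mass = 8(1.007276) + 9(1.008665) = 17.136193 amu
Nuclear mass = 17.136193 − 0.1414502 = 16.9947428 amu ≈ 16.99474 amu (to 5 decimal places)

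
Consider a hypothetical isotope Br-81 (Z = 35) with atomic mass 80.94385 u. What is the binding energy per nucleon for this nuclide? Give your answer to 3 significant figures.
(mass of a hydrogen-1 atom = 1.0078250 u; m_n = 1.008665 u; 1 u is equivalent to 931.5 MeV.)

The nucleus contains 35 protons and 81 − 35 = 46 neutrons.
Σm = 35·m(¹H) + 46·m_n = 35.2738750 + 46.398590 = 81.6724650 u
Mass defect Δm = 81.6724650 − 80.94385 = 0.7286150 u
E_B = 0.7286150 × 931.5 = 678.705 MeV
BE/A = 678.705 MeV / 81 = 8.379 MeV/nucleon

8.38 MeV/nucleon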